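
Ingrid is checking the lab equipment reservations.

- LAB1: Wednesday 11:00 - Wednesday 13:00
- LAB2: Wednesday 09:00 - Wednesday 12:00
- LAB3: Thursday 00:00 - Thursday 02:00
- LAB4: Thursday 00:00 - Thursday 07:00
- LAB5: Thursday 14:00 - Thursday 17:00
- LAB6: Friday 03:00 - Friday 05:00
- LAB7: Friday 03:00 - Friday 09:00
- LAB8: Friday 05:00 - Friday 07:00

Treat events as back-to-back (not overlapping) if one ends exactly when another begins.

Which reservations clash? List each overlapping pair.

Sorted by start: LAB2, LAB1, LAB3, LAB4, LAB5, LAB6, LAB7, LAB8.
LAB1 starts before LAB2 ends → LAB2 and LAB1 overlap.
LAB3 starts after LAB2 ends, so nothing later overlaps LAB2 either.
LAB3 starts after LAB1 ends, so nothing later overlaps LAB1 either.
LAB4 starts before LAB3 ends → LAB3 and LAB4 overlap.
LAB5 starts after LAB3 ends, so nothing later overlaps LAB3 either.
LAB5 starts after LAB4 ends, so nothing later overlaps LAB4 either.
LAB6 starts after LAB5 ends, so nothing later overlaps LAB5 either.
LAB7 starts before LAB6 ends → LAB6 and LAB7 overlap.
LAB8 starts exactly when LAB6 ends (back-to-back, no overlap).
LAB8 starts before LAB7 ends → LAB7 and LAB8 overlap.

LAB1 & LAB2, LAB3 & LAB4, LAB6 & LAB7, LAB7 & LAB8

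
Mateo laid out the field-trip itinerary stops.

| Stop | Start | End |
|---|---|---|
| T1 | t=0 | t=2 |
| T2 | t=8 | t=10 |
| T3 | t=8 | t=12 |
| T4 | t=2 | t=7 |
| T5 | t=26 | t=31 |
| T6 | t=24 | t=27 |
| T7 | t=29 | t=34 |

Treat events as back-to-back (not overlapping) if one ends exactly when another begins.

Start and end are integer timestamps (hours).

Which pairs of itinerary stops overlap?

T2 & T3, T5 & T6, T5 & T7

Sorted by start: T1, T4, T2, T3, T6, T5, T7.
T4 starts exactly when T1 ends (back-to-back, no overlap), so nothing later overlaps T1 either.
T2 starts after T4 ends, so nothing later overlaps T4 either.
T3 starts before T2 ends → T2 and T3 overlap.
T6 starts after T2 ends, so nothing later overlaps T2 either.
T6 starts after T3 ends, so nothing later overlaps T3 either.
T5 starts before T6 ends → T6 and T5 overlap.
T7 starts after T6 ends.
T7 starts before T5 ends → T5 and T7 overlap.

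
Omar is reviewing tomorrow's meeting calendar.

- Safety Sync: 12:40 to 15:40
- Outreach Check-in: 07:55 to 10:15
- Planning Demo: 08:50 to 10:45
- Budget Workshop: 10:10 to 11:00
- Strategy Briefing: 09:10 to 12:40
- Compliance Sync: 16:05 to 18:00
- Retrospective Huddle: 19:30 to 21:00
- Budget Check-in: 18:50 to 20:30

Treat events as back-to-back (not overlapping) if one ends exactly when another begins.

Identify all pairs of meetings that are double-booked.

Budget Check-in & Retrospective Huddle, Budget Workshop & Outreach Check-in, Budget Workshop & Planning Demo, Budget Workshop & Strategy Briefing, Outreach Check-in & Planning Demo, Outreach Check-in & Strategy Briefing, Planning Demo & Strategy Briefing

Two intervals overlap when each starts before the other ends.
Sorted by start: Outreach Check-in, Planning Demo, Strategy Briefing, Budget Workshop, Safety Sync, Compliance Sync, Budget Check-in, Retrospective Huddle.
Planning Demo starts before Outreach Check-in ends → Outreach Check-in and Planning Demo overlap.
Strategy Briefing starts before Outreach Check-in ends → Outreach Check-in and Strategy Briefing overlap.
Budget Workshop starts before Outreach Check-in ends → Outreach Check-in and Budget Workshop overlap.
Safety Sync starts after Outreach Check-in ends; Outreach Check-in is clear from here.
Strategy Briefing starts before Planning Demo ends → Planning Demo and Strategy Briefing overlap.
Budget Workshop starts before Planning Demo ends → Planning Demo and Budget Workshop overlap.
Safety Sync starts after Planning Demo ends; Planning Demo is clear from here.
Budget Workshop starts before Strategy Briefing ends → Strategy Briefing and Budget Workshop overlap.
Safety Sync starts exactly when Strategy Briefing ends (back-to-back, no overlap); Strategy Briefing is clear from here.
Safety Sync starts after Budget Workshop ends; Budget Workshop is clear from here.
Compliance Sync starts after Safety Sync ends; Safety Sync is clear from here.
Budget Check-in starts after Compliance Sync ends; Compliance Sync is clear from here.
Retrospective Huddle starts before Budget Check-in ends → Budget Check-in and Retrospective Huddle overlap.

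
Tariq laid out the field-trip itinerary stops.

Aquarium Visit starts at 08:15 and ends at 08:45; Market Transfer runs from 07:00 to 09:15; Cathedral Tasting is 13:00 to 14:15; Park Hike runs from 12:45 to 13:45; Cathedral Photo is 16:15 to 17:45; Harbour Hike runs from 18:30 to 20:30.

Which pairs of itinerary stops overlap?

Sorted by start: Market Transfer, Aquarium Visit, Park Hike, Cathedral Tasting, Cathedral Photo, Harbour Hike.
Aquarium Visit starts before Market Transfer ends → Market Transfer and Aquarium Visit overlap.
Park Hike starts after Market Transfer ends, so Market Transfer has no further overlaps.
Park Hike starts after Aquarium Visit ends, so Aquarium Visit has no further overlaps.
Cathedral Tasting starts before Park Hike ends → Park Hike and Cathedral Tasting overlap.
Cathedral Photo starts after Park Hike ends, so Park Hike has no further overlaps.
Cathedral Photo starts after Cathedral Tasting ends, so Cathedral Tasting has no further overlaps.
Harbour Hike starts after Cathedral Photo ends.

Aquarium Visit & Market Transfer, Cathedral Tasting & Park Hike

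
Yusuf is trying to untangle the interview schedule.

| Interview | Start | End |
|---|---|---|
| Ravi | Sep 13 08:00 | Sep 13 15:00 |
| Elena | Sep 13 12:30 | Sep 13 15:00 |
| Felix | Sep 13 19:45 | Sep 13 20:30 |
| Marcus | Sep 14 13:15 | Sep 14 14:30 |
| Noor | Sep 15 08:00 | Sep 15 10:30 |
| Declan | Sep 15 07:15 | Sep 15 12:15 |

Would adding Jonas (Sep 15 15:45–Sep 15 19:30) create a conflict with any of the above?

Ravi: ends Sep 13 15:00 at or before Jonas starts Sep 15 15:45 → clear.
Elena: ends Sep 13 15:00 at or before Jonas starts Sep 15 15:45 → clear.
Felix: ends Sep 13 20:30 at or before Jonas starts Sep 15 15:45 → clear.
Marcus: ends Sep 14 14:30 at or before Jonas starts Sep 15 15:45 → clear.
Declan: ends Sep 15 12:15 at or before Jonas starts Sep 15 15:45 → clear.
Noor: ends Sep 15 10:30 at or before Jonas starts Sep 15 15:45 → clear.

No — it doesn't clash with anything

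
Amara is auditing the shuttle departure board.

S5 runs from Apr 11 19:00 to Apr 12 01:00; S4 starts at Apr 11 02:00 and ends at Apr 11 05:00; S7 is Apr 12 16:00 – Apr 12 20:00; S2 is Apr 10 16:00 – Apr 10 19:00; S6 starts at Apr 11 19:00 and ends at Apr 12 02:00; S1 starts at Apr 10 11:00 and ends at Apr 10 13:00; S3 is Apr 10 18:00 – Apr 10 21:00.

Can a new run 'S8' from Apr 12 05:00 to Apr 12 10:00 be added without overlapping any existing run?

Yes — the slot is free

S1: ends Apr 10 13:00 at or before S8 starts Apr 12 05:00 → clear.
S2: ends Apr 10 19:00 at or before S8 starts Apr 12 05:00 → clear.
S3: ends Apr 10 21:00 at or before S8 starts Apr 12 05:00 → clear.
S4: ends Apr 11 05:00 at or before S8 starts Apr 12 05:00 → clear.
S5: ends Apr 12 01:00 at or before S8 starts Apr 12 05:00 → clear.
S6: ends Apr 12 02:00 at or before S8 starts Apr 12 05:00 → clear.
S7: starts Apr 12 16:00 at or after S8 ends Apr 12 10:00 → clear.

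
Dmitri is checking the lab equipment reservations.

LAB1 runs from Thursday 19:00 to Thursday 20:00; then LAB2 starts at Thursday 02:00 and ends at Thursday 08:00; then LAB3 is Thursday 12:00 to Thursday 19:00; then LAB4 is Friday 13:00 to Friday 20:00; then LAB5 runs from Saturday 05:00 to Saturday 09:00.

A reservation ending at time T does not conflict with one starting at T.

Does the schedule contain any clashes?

No

Check each pair: they overlap iff neither finishes before the other starts.
Sorted by start: LAB2, LAB3, LAB1, LAB4, LAB5.
LAB3 starts after LAB2 ends — done with LAB2.
LAB1 starts exactly when LAB3 ends (back-to-back, no overlap) — done with LAB3.
LAB4 starts after LAB1 ends — done with LAB1.
LAB5 starts after LAB4 ends.
Every pair is clear; the schedule has no overlaps.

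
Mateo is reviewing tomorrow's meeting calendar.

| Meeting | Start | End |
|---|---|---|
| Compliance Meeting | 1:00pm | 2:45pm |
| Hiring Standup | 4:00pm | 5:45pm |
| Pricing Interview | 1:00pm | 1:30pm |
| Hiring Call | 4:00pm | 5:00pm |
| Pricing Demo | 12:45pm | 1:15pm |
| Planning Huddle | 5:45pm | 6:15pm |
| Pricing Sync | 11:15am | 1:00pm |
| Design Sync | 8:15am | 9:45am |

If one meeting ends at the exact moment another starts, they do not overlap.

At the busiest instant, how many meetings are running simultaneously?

3

Walk through starts and ends in time order (an end at T is processed before a start at T):
8:15am start Design Sync → 1
9:45am end Design Sync → 0
11:15am start Pricing Sync → 1
12:45pm start Pricing Demo → 2
1:00pm end Pricing Sync → 1
1:00pm start Compliance Meeting → 2
1:00pm start Pricing Interview → 3
1:15pm end Pricing Demo → 2
1:30pm end Pricing Interview → 1
2:45pm end Compliance Meeting → 0
4:00pm start Hiring Call → 1
4:00pm start Hiring Standup → 2
5:00pm end Hiring Call → 1
5:45pm end Hiring Standup → 0
5:45pm start Planning Huddle → 1
6:15pm end Planning Huddle → 0
Peak is 3, at 1:00pm (Compliance Meeting, Pricing Demo, Pricing Interview).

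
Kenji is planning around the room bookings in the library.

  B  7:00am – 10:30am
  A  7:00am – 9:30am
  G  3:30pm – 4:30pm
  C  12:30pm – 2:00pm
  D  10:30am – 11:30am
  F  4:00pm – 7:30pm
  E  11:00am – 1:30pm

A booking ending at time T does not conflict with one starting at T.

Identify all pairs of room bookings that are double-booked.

Sorted by start: A, B, D, E, C, G, F.
B starts before A ends → A and B overlap.
D starts after A ends — done with A.
D starts exactly when B ends (back-to-back, no overlap) — done with B.
E starts before D ends → D and E overlap.
C starts after D ends — done with D.
C starts before E ends → E and C overlap.
G starts after E ends — done with E.
G starts after C ends — done with C.
F starts before G ends → G and F overlap.

A & B, C & E, D & E, F & G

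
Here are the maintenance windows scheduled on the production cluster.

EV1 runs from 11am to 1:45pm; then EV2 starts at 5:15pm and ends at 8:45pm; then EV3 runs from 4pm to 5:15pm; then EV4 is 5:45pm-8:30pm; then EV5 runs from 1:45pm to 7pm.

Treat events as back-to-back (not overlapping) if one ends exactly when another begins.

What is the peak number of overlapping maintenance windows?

Sweep the timeline, counting +1 at each start and −1 at each end (ends before starts at a tie):
11am start EV1 → 1
1:45pm end EV1 → 0
1:45pm start EV5 → 1
4pm start EV3 → 2
5:15pm end EV3 → 1
5:15pm start EV2 → 2
5:45pm start EV4 → 3
7pm end EV5 → 2
8:30pm end EV4 → 1
8:45pm end EV2 → 0
Peak is 3, at 5:45pm (EV2, EV4, EV5).

3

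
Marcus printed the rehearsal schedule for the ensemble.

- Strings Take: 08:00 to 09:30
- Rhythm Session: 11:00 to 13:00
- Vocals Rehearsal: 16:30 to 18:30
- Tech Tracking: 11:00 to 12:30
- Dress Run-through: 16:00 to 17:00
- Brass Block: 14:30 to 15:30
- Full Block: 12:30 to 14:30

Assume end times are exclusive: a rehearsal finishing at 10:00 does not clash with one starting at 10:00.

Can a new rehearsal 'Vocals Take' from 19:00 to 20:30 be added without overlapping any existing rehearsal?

Yes — the slot is free

Strings Take: ends 09:30 at or before Vocals Take starts 19:00 → clear.
Tech Tracking: ends 12:30 at or before Vocals Take starts 19:00 → clear.
Rhythm Session: ends 13:00 at or before Vocals Take starts 19:00 → clear.
Full Block: ends 14:30 at or before Vocals Take starts 19:00 → clear.
Brass Block: ends 15:30 at or before Vocals Take starts 19:00 → clear.
Dress Run-through: ends 17:00 at or before Vocals Take starts 19:00 → clear.
Vocals Rehearsal: ends 18:30 at or before Vocals Take starts 19:00 → clear.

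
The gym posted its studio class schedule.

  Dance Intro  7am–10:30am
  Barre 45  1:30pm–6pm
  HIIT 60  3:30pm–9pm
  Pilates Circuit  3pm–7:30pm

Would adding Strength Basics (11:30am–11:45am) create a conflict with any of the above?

No — it doesn't clash with anything

Dance Intro: ends 10:30am at or before Strength Basics starts 11:30am → clear.
Barre 45: starts 1:30pm at or after Strength Basics ends 11:45am → clear.
Pilates Circuit: starts 3pm at or after Strength Basics ends 11:45am → clear.
HIIT 60: starts 3:30pm at or after Strength Basics ends 11:45am → clear.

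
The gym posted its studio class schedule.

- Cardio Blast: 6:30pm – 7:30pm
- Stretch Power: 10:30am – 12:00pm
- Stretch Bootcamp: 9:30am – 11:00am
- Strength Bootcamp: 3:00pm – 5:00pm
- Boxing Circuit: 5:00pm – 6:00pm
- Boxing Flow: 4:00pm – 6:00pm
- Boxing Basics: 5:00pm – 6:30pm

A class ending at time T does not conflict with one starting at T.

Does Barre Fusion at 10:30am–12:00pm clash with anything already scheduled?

Stretch Bootcamp: starts 9:30am before Barre Fusion ends 12:00pm, and ends 11:00am after Barre Fusion starts 10:30am → overlap.
Stretch Power: starts 10:30am before Barre Fusion ends 12:00pm, and ends 12:00pm after Barre Fusion starts 10:30am → overlap.
Strength Bootcamp: starts 3:00pm at or after Barre Fusion ends 12:00pm → clear.
Boxing Flow: starts 4:00pm at or after Barre Fusion ends 12:00pm → clear.
Boxing Circuit: starts 5:00pm at or after Barre Fusion ends 12:00pm → clear.
Boxing Basics: starts 5:00pm at or after Barre Fusion ends 12:00pm → clear.
Cardio Blast: starts 6:30pm at or after Barre Fusion ends 12:00pm → clear.
Barre Fusion overlaps Stretch Power, Stretch Bootcamp.

Yes — it overlaps Stretch Bootcamp, Stretch Power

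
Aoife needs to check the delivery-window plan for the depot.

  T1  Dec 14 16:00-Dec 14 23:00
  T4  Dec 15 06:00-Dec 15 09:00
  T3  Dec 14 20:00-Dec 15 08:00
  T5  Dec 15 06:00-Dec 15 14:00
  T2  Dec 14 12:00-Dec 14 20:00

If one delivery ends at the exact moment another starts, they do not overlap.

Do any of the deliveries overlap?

Yes

Check each pair: they overlap iff neither finishes before the other starts.
Sorted by start: T2, T1, T3, T4, T5.
T1 starts before T2 ends → T2 and T1 overlap.
That's a conflict, so the schedule is not conflict-free.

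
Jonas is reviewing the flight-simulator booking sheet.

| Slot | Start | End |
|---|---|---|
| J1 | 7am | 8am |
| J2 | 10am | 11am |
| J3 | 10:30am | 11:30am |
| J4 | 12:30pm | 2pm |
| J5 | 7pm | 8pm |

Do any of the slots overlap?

Yes

Two intervals overlap when each starts before the other ends.
Sorted by start: J1, J2, J3, J4, J5.
J2 starts after J1 ends, so nothing later overlaps J1 either.
J3 starts before J2 ends → J2 and J3 overlap.
That's a conflict, so the schedule is not conflict-free.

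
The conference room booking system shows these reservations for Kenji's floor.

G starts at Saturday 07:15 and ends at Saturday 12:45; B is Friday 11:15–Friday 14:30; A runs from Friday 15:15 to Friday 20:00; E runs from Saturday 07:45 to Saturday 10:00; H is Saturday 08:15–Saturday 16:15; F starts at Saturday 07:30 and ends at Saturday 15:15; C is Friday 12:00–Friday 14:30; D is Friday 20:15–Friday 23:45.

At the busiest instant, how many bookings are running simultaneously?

Sweep the timeline, counting +1 at each start and −1 at each end (ends before starts at a tie):
Friday 11:15 start B → 1
Friday 12:00 start C → 2
Friday 14:30 end B → 1
Friday 14:30 end C → 0
Friday 15:15 start A → 1
Friday 20:00 end A → 0
Friday 20:15 start D → 1
Friday 23:45 end D → 0
Saturday 07:15 start G → 1
Saturday 07:30 start F → 2
Saturday 07:45 start E → 3
Saturday 08:15 start H → 4
Saturday 10:00 end E → 3
Saturday 12:45 end G → 2
Saturday 15:15 end F → 1
Saturday 16:15 end H → 0
Peak is 4, at Saturday 08:15 (E, F, G, H).

4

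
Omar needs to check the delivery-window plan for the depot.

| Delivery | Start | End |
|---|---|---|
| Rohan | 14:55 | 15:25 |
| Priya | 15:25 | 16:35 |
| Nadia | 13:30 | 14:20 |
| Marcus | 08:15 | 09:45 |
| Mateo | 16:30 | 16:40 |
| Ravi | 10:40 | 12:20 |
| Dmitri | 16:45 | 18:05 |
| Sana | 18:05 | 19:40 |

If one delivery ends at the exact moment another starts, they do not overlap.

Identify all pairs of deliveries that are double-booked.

Sorted by start: Marcus, Ravi, Nadia, Rohan, Priya, Mateo, Dmitri, Sana.
Ravi starts after Marcus ends — done with Marcus.
Nadia starts after Ravi ends — done with Ravi.
Rohan starts after Nadia ends — done with Nadia.
Priya starts exactly when Rohan ends (back-to-back, no overlap) — done with Rohan.
Mateo starts before Priya ends → Priya and Mateo overlap.
Dmitri starts after Priya ends — done with Priya.
Dmitri starts after Mateo ends — done with Mateo.
Sana starts exactly when Dmitri ends (back-to-back, no overlap).

Mateo & Priya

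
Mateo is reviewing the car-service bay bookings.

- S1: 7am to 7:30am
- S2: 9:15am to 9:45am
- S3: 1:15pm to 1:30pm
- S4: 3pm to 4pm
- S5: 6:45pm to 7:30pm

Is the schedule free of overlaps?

Yes

Two intervals overlap when each starts before the other ends.
Sorted by start: S1, S2, S3, S4, S5.
S2 starts after S1 ends, so nothing later overlaps S1 either.
S3 starts after S2 ends, so nothing later overlaps S2 either.
S4 starts after S3 ends, so nothing later overlaps S3 either.
S5 starts after S4 ends.
Every pair is clear; the schedule has no overlaps.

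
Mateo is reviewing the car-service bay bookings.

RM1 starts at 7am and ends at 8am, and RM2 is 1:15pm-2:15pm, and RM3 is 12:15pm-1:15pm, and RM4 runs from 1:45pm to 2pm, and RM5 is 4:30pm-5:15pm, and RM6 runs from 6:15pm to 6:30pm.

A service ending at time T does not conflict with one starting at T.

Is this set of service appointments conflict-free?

No

Sorted by start: RM1, RM3, RM2, RM4, RM5, RM6.
RM3 starts after RM1 ends; RM1 is clear from here.
RM2 starts exactly when RM3 ends (back-to-back, no overlap); RM3 is clear from here.
RM4 starts before RM2 ends → RM2 and RM4 overlap.
That's a conflict, so the schedule is not conflict-free.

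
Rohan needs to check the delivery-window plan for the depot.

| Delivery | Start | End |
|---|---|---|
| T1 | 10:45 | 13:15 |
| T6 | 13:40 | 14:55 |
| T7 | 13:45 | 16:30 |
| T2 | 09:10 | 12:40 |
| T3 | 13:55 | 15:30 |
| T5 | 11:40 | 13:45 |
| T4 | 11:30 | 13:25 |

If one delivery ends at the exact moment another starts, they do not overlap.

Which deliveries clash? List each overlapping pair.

Two intervals overlap when each starts before the other ends.
Sorted by start: T2, T1, T4, T5, T6, T7, T3.
T1 starts before T2 ends → T2 and T1 overlap.
T4 starts before T2 ends → T2 and T4 overlap.
T5 starts before T2 ends → T2 and T5 overlap.
T6 starts after T2 ends, so T2 has no further overlaps.
T4 starts before T1 ends → T1 and T4 overlap.
T5 starts before T1 ends → T1 and T5 overlap.
T6 starts after T1 ends, so T1 has no further overlaps.
T5 starts before T4 ends → T4 and T5 overlap.
T6 starts after T4 ends, so T4 has no further overlaps.
T6 starts before T5 ends → T5 and T6 overlap.
T7 starts exactly when T5 ends (back-to-back, no overlap), so T5 has no further overlaps.
T7 starts before T6 ends → T6 and T7 overlap.
T3 starts before T6 ends → T6 and T3 overlap.
T3 starts before T7 ends → T7 and T3 overlap.

T1 & T2, T1 & T4, T1 & T5, T2 & T4, T2 & T5, T3 & T6, T3 & T7, T4 & T5, T5 & T6, T6 & T7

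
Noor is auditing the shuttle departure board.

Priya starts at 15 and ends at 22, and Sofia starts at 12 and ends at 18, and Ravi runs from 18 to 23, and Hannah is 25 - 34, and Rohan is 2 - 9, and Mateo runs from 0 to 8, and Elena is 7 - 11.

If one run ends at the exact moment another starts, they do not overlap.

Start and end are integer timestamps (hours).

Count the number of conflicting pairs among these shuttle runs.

5

Check each pair: they overlap iff neither finishes before the other starts.
Sorted by start: Mateo, Rohan, Elena, Sofia, Priya, Ravi, Hannah.
Rohan starts before Mateo ends → Mateo and Rohan overlap.
Elena starts before Mateo ends → Mateo and Elena overlap.
Sofia starts after Mateo ends — done with Mateo.
Elena starts before Rohan ends → Rohan and Elena overlap.
Sofia starts after Rohan ends — done with Rohan.
Sofia starts after Elena ends — done with Elena.
Priya starts before Sofia ends → Sofia and Priya overlap.
Ravi starts exactly when Sofia ends (back-to-back, no overlap) — done with Sofia.
Ravi starts before Priya ends → Priya and Ravi overlap.
Hannah starts after Priya ends.
Hannah starts after Ravi ends.
Overlapping pairs: Elena & Mateo, Elena & Rohan, Mateo & Rohan, Priya & Ravi, Priya & Sofia — 5 in total.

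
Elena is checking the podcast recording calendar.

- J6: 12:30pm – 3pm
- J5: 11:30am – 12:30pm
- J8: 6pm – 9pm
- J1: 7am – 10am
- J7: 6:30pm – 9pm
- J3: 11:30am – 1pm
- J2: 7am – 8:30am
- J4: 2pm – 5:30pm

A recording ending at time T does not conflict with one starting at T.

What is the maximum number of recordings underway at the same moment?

2

Sort all start/end points and keep a running count:
7am start J1 → 1
7am start J2 → 2
8:30am end J2 → 1
10am end J1 → 0
11:30am start J3 → 1
11:30am start J5 → 2
12:30pm end J5 → 1
12:30pm start J6 → 2
1pm end J3 → 1
2pm start J4 → 2
3pm end J6 → 1
5:30pm end J4 → 0
6pm start J8 → 1
6:30pm start J7 → 2
9pm end J7 → 1
9pm end J8 → 0
Peak is 2, at 7am (J1, J2).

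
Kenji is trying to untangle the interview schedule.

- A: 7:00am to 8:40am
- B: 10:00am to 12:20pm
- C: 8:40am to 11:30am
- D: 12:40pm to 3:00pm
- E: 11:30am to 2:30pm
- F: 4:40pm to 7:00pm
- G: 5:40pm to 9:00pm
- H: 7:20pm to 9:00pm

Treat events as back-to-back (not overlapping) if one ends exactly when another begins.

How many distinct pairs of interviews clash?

Sorted by start: A, C, B, E, D, F, G, H.
C starts exactly when A ends (back-to-back, no overlap), so nothing later overlaps A either.
B starts before C ends → C and B overlap.
E starts exactly when C ends (back-to-back, no overlap), so nothing later overlaps C either.
E starts before B ends → B and E overlap.
D starts after B ends, so nothing later overlaps B either.
D starts before E ends → E and D overlap.
F starts after E ends, so nothing later overlaps E either.
F starts after D ends, so nothing later overlaps D either.
G starts before F ends → F and G overlap.
H starts after F ends.
H starts before G ends → G and H overlap.
Overlapping pairs: B & C, B & E, D & E, F & G, G & H — 5 in total.

5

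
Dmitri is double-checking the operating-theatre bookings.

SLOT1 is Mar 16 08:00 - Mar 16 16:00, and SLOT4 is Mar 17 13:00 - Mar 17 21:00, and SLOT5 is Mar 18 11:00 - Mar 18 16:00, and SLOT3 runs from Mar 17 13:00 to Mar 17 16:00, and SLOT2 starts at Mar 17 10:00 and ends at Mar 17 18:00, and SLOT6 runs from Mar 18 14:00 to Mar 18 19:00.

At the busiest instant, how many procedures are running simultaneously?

3

Sweep the timeline, counting +1 at each start and −1 at each end (ends before starts at a tie):
Mar 16 08:00 start SLOT1 → 1
Mar 16 16:00 end SLOT1 → 0
Mar 17 10:00 start SLOT2 → 1
Mar 17 13:00 start SLOT3 → 2
Mar 17 13:00 start SLOT4 → 3
Mar 17 16:00 end SLOT3 → 2
Mar 17 18:00 end SLOT2 → 1
Mar 17 21:00 end SLOT4 → 0
Mar 18 11:00 start SLOT5 → 1
Mar 18 14:00 start SLOT6 → 2
Mar 18 16:00 end SLOT5 → 1
Mar 18 19:00 end SLOT6 → 0
Peak is 3, at Mar 17 13:00 (SLOT2, SLOT3, SLOT4).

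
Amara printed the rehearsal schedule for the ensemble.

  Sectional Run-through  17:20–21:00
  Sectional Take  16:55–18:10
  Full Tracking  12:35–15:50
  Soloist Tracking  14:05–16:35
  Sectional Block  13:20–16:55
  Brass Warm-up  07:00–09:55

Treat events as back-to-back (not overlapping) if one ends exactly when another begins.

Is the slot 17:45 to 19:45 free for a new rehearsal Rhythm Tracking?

Brass Warm-up: ends 09:55 at or before Rhythm Tracking starts 17:45 → clear.
Full Tracking: ends 15:50 at or before Rhythm Tracking starts 17:45 → clear.
Sectional Block: ends 16:55 at or before Rhythm Tracking starts 17:45 → clear.
Soloist Tracking: ends 16:35 at or before Rhythm Tracking starts 17:45 → clear.
Sectional Take: starts 16:55 before Rhythm Tracking ends 19:45, and ends 18:10 after Rhythm Tracking starts 17:45 → overlap.
Sectional Run-through: starts 17:20 before Rhythm Tracking ends 19:45, and ends 21:00 after Rhythm Tracking starts 17:45 → overlap.
Rhythm Tracking overlaps Sectional Take, Sectional Run-through.

No — it overlaps Sectional Run-through, Sectional Take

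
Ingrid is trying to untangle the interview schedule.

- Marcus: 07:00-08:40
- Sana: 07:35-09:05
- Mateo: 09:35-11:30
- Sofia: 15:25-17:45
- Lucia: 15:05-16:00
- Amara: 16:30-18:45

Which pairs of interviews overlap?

Sorted by start: Marcus, Sana, Mateo, Lucia, Sofia, Amara.
Sana starts before Marcus ends → Marcus and Sana overlap.
Mateo starts after Marcus ends; Marcus is clear from here.
Mateo starts after Sana ends; Sana is clear from here.
Lucia starts after Mateo ends; Mateo is clear from here.
Sofia starts before Lucia ends → Lucia and Sofia overlap.
Amara starts after Lucia ends.
Amara starts before Sofia ends → Sofia and Amara overlap.

Amara & Sofia, Lucia & Sofia, Marcus & Sana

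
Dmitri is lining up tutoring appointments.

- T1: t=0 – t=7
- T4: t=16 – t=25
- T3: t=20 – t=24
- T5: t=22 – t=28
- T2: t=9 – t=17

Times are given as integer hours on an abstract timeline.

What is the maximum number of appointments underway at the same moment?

Sort all start/end points and keep a running count:
t=0 start T1 → 1
t=7 end T1 → 0
t=9 start T2 → 1
t=16 start T4 → 2
t=17 end T2 → 1
t=20 start T3 → 2
t=22 start T5 → 3
t=24 end T3 → 2
t=25 end T4 → 1
t=28 end T5 → 0
Peak is 3, at t=22 (T3, T4, T5).

3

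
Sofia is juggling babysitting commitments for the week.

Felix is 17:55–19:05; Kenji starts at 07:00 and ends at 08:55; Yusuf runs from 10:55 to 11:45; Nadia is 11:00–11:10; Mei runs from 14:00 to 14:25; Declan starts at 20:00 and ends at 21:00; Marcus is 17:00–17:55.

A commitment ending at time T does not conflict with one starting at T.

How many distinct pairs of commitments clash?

Check each pair: they overlap iff neither finishes before the other starts.
Sorted by start: Kenji, Yusuf, Nadia, Mei, Marcus, Felix, Declan.
Yusuf starts after Kenji ends; Kenji is clear from here.
Nadia starts before Yusuf ends → Yusuf and Nadia overlap.
Mei starts after Yusuf ends; Yusuf is clear from here.
Mei starts after Nadia ends; Nadia is clear from here.
Marcus starts after Mei ends; Mei is clear from here.
Felix starts exactly when Marcus ends (back-to-back, no overlap); Marcus is clear from here.
Declan starts after Felix ends.
Overlapping pairs: Nadia & Yusuf — 1 in total.

1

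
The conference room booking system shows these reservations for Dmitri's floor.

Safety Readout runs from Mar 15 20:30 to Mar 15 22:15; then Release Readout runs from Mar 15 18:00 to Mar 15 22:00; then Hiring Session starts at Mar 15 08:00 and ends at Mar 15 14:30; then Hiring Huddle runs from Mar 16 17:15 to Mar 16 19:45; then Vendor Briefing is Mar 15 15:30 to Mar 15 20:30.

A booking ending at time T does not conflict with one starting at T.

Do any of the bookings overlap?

Two intervals overlap when each starts before the other ends.
Sorted by start: Hiring Session, Vendor Briefing, Release Readout, Safety Readout, Hiring Huddle.
Vendor Briefing starts after Hiring Session ends, so Hiring Session has no further overlaps.
Release Readout starts before Vendor Briefing ends → Vendor Briefing and Release Readout overlap.
That's a conflict, so the schedule is not conflict-free.

Yes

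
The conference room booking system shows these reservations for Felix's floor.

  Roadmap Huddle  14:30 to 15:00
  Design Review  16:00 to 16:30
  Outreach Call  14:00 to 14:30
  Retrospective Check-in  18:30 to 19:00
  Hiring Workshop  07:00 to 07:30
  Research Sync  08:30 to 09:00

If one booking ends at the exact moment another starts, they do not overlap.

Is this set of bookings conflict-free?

Two intervals overlap when each starts before the other ends.
Sorted by start: Hiring Workshop, Research Sync, Outreach Call, Roadmap Huddle, Design Review, Retrospective Check-in.
Research Sync starts after Hiring Workshop ends — done with Hiring Workshop.
Outreach Call starts after Research Sync ends — done with Research Sync.
Roadmap Huddle starts exactly when Outreach Call ends (back-to-back, no overlap) — done with Outreach Call.
Design Review starts after Roadmap Huddle ends — done with Roadmap Huddle.
Retrospective Check-in starts after Design Review ends.
Every pair is clear; the schedule has no overlaps.

Yes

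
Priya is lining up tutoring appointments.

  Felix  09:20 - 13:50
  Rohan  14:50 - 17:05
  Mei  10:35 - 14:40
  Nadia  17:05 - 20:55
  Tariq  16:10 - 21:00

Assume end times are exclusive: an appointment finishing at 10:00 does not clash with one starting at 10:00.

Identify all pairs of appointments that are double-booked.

Felix & Mei, Nadia & Tariq, Rohan & Tariq

Two intervals overlap when each starts before the other ends.
Sorted by start: Felix, Mei, Rohan, Tariq, Nadia.
Mei starts before Felix ends → Felix and Mei overlap.
Rohan starts after Felix ends, so Felix has no further overlaps.
Rohan starts after Mei ends, so Mei has no further overlaps.
Tariq starts before Rohan ends → Rohan and Tariq overlap.
Nadia starts exactly when Rohan ends (back-to-back, no overlap).
Nadia starts before Tariq ends → Tariq and Nadia overlap.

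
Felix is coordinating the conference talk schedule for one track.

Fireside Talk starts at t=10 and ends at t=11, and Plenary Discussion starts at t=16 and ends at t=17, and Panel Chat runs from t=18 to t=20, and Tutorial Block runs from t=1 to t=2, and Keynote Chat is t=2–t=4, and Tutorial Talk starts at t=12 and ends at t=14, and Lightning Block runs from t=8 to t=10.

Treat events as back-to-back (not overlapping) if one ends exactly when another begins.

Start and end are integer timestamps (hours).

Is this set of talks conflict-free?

Yes

Sorted by start: Tutorial Block, Keynote Chat, Lightning Block, Fireside Talk, Tutorial Talk, Plenary Discussion, Panel Chat.
Keynote Chat starts exactly when Tutorial Block ends (back-to-back, no overlap) — done with Tutorial Block.
Lightning Block starts after Keynote Chat ends — done with Keynote Chat.
Fireside Talk starts exactly when Lightning Block ends (back-to-back, no overlap) — done with Lightning Block.
Tutorial Talk starts after Fireside Talk ends — done with Fireside Talk.
Plenary Discussion starts after Tutorial Talk ends — done with Tutorial Talk.
Panel Chat starts after Plenary Discussion ends.
Every pair is clear; the schedule has no overlaps.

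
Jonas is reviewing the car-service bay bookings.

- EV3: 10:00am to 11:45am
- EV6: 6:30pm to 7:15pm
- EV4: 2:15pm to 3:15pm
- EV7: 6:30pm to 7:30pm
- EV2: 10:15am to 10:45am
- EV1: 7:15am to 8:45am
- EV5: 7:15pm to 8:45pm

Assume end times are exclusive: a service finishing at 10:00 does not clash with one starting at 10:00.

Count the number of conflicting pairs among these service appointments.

3

Sorted by start: EV1, EV3, EV2, EV4, EV6, EV7, EV5.
EV3 starts after EV1 ends; EV1 is clear from here.
EV2 starts before EV3 ends → EV3 and EV2 overlap.
EV4 starts after EV3 ends; EV3 is clear from here.
EV4 starts after EV2 ends; EV2 is clear from here.
EV6 starts after EV4 ends; EV4 is clear from here.
EV7 starts before EV6 ends → EV6 and EV7 overlap.
EV5 starts exactly when EV6 ends (back-to-back, no overlap).
EV5 starts before EV7 ends → EV7 and EV5 overlap.
Overlapping pairs: EV2 & EV3, EV5 & EV7, EV6 & EV7 — 3 in total.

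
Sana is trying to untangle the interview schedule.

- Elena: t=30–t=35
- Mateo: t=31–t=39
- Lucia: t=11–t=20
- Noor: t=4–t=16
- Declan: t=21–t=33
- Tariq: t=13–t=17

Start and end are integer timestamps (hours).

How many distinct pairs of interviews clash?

Check each pair: they overlap iff neither finishes before the other starts.
Sorted by start: Noor, Lucia, Tariq, Declan, Elena, Mateo.
Lucia starts before Noor ends → Noor and Lucia overlap.
Tariq starts before Noor ends → Noor and Tariq overlap.
Declan starts after Noor ends, so nothing later overlaps Noor either.
Tariq starts before Lucia ends → Lucia and Tariq overlap.
Declan starts after Lucia ends, so nothing later overlaps Lucia either.
Declan starts after Tariq ends, so nothing later overlaps Tariq either.
Elena starts before Declan ends → Declan and Elena overlap.
Mateo starts before Declan ends → Declan and Mateo overlap.
Mateo starts before Elena ends → Elena and Mateo overlap.
Overlapping pairs: Declan & Elena, Declan & Mateo, Elena & Mateo, Lucia & Noor, Lucia & Tariq, Noor & Tariq — 6 in total.

6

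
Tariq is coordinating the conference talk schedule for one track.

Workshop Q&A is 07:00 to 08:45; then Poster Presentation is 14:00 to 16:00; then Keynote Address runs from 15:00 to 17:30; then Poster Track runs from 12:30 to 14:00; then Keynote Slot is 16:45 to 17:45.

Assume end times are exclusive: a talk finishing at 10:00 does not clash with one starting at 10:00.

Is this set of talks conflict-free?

No

Two intervals overlap when each starts before the other ends.
Sorted by start: Workshop Q&A, Poster Track, Poster Presentation, Keynote Address, Keynote Slot.
Poster Track starts after Workshop Q&A ends, so Workshop Q&A has no further overlaps.
Poster Presentation starts exactly when Poster Track ends (back-to-back, no overlap), so Poster Track has no further overlaps.
Keynote Address starts before Poster Presentation ends → Poster Presentation and Keynote Address overlap.
That's a conflict, so the schedule is not conflict-free.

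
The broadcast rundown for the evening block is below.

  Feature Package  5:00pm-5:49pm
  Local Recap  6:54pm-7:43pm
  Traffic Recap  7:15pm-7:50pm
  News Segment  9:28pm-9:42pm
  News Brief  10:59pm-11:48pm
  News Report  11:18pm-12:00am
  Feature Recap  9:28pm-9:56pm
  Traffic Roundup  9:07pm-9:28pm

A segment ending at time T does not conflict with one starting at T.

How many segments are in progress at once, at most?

Sweep the timeline, counting +1 at each start and −1 at each end (ends before starts at a tie):
5:00pm start Feature Package → 1
5:49pm end Feature Package → 0
6:54pm start Local Recap → 1
7:15pm start Traffic Recap → 2
7:43pm end Local Recap → 1
7:50pm end Traffic Recap → 0
9:07pm start Traffic Roundup → 1
9:28pm end Traffic Roundup → 0
9:28pm start Feature Recap → 1
9:28pm start News Segment → 2
9:42pm end News Segment → 1
9:56pm end Feature Recap → 0
10:59pm start News Brief → 1
11:18pm start News Report → 2
11:48pm end News Brief → 1
12:00am end News Report → 0
Peak is 2, at 7:15pm (Local Recap, Traffic Recap).

2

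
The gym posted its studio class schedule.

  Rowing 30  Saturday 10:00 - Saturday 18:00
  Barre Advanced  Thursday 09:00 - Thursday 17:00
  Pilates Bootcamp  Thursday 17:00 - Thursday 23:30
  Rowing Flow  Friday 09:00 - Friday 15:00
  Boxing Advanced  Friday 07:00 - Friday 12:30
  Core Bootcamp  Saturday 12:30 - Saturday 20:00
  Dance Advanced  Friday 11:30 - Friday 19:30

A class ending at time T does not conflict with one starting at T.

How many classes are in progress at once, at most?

Walk through starts and ends in time order (an end at T is processed before a start at T):
Thursday 09:00 start Barre Advanced → 1
Thursday 17:00 end Barre Advanced → 0
Thursday 17:00 start Pilates Bootcamp → 1
Thursday 23:30 end Pilates Bootcamp → 0
Friday 07:00 start Boxing Advanced → 1
Friday 09:00 start Rowing Flow → 2
Friday 11:30 start Dance Advanced → 3
Friday 12:30 end Boxing Advanced → 2
Friday 15:00 end Rowing Flow → 1
Friday 19:30 end Dance Advanced → 0
Saturday 10:00 start Rowing 30 → 1
Saturday 12:30 start Core Bootcamp → 2
Saturday 18:00 end Rowing 30 → 1
Saturday 20:00 end Core Bootcamp → 0
Peak is 3, at Friday 11:30 (Boxing Advanced, Dance Advanced, Rowing Flow).

3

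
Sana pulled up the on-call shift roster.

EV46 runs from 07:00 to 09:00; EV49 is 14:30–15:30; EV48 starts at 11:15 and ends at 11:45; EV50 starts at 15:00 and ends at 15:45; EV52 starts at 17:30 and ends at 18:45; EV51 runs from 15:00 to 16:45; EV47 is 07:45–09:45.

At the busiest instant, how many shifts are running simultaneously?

3

Sort all start/end points and keep a running count:
07:00 start EV46 → 1
07:45 start EV47 → 2
09:00 end EV46 → 1
09:45 end EV47 → 0
11:15 start EV48 → 1
11:45 end EV48 → 0
14:30 start EV49 → 1
15:00 start EV50 → 2
15:00 start EV51 → 3
15:30 end EV49 → 2
15:45 end EV50 → 1
16:45 end EV51 → 0
17:30 start EV52 → 1
18:45 end EV52 → 0
Peak is 3, at 15:00 (EV49, EV50, EV51).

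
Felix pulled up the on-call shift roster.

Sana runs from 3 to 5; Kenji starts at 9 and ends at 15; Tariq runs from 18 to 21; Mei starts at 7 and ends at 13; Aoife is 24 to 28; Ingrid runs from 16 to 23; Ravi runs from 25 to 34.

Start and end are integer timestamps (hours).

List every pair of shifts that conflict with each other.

Aoife & Ravi, Ingrid & Tariq, Kenji & Mei

Sorted by start: Sana, Mei, Kenji, Ingrid, Tariq, Aoife, Ravi.
Mei starts after Sana ends, so nothing later overlaps Sana either.
Kenji starts before Mei ends → Mei and Kenji overlap.
Ingrid starts after Mei ends, so nothing later overlaps Mei either.
Ingrid starts after Kenji ends, so nothing later overlaps Kenji either.
Tariq starts before Ingrid ends → Ingrid and Tariq overlap.
Aoife starts after Ingrid ends, so nothing later overlaps Ingrid either.
Aoife starts after Tariq ends, so nothing later overlaps Tariq either.
Ravi starts before Aoife ends → Aoife and Ravi overlap.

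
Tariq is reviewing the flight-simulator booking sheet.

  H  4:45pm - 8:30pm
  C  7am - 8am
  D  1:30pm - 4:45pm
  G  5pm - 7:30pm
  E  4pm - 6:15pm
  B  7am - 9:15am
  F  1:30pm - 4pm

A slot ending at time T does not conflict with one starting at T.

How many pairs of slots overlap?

6

Sorted by start: B, C, D, F, E, H, G.
C starts before B ends → B and C overlap.
D starts after B ends, so B has no further overlaps.
D starts after C ends, so C has no further overlaps.
F starts before D ends → D and F overlap.
E starts before D ends → D and E overlap.
H starts exactly when D ends (back-to-back, no overlap), so D has no further overlaps.
E starts exactly when F ends (back-to-back, no overlap), so F has no further overlaps.
H starts before E ends → E and H overlap.
G starts before E ends → E and G overlap.
G starts before H ends → H and G overlap.
Overlapping pairs: B & C, D & E, D & F, E & G, E & H, G & H — 6 in total.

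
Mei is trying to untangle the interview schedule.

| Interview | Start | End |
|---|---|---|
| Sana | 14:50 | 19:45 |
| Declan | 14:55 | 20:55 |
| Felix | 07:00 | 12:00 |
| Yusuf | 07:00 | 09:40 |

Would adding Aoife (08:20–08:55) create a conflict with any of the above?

Felix: starts 07:00 before Aoife ends 08:55, and ends 12:00 after Aoife starts 08:20 → overlap.
Yusuf: starts 07:00 before Aoife ends 08:55, and ends 09:40 after Aoife starts 08:20 → overlap.
Sana: starts 14:50 at or after Aoife ends 08:55 → clear.
Declan: starts 14:55 at or after Aoife ends 08:55 → clear.
Aoife overlaps Felix, Yusuf.

Yes — it overlaps Felix, Yusuf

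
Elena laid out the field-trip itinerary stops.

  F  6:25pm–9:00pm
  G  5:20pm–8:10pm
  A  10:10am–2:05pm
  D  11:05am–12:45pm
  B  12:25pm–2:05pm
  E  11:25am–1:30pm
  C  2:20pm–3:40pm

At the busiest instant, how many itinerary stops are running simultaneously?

4

Walk through starts and ends in time order (an end at T is processed before a start at T):
10:10am start A → 1
11:05am start D → 2
11:25am start E → 3
12:25pm start B → 4
12:45pm end D → 3
1:30pm end E → 2
2:05pm end A → 1
2:05pm end B → 0
2:20pm start C → 1
3:40pm end C → 0
5:20pm start G → 1
6:25pm start F → 2
8:10pm end G → 1
9:00pm end F → 0
Peak is 4, at 12:25pm (A, B, D, E).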